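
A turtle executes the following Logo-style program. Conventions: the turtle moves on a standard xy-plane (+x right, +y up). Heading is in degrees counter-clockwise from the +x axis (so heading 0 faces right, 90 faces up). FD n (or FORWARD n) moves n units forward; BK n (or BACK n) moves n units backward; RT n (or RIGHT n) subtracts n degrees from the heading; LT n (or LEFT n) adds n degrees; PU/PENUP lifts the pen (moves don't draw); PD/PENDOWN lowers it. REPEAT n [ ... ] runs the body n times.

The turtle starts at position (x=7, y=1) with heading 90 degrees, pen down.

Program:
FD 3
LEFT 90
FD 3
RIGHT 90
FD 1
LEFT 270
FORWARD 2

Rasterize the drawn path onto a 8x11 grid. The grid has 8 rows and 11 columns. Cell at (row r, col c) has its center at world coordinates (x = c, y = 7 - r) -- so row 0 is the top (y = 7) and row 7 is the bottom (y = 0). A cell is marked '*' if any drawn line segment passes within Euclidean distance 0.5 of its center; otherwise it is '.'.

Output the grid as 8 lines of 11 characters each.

Answer: ...........
...........
....***....
....****...
.......*...
.......*...
.......*...
...........

Derivation:
Segment 0: (7,1) -> (7,4)
Segment 1: (7,4) -> (4,4)
Segment 2: (4,4) -> (4,5)
Segment 3: (4,5) -> (6,5)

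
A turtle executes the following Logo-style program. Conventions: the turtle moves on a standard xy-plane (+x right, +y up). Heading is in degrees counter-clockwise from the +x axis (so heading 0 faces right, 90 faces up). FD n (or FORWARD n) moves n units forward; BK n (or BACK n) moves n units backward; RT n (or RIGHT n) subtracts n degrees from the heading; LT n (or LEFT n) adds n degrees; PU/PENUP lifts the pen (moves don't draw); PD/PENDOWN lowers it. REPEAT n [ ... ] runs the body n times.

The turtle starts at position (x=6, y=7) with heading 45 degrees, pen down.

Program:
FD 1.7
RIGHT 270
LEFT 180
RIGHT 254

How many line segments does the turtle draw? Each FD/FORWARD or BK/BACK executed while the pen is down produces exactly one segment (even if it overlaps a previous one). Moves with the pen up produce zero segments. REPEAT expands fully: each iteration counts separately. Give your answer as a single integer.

Executing turtle program step by step:
Start: pos=(6,7), heading=45, pen down
FD 1.7: (6,7) -> (7.202,8.202) [heading=45, draw]
RT 270: heading 45 -> 135
LT 180: heading 135 -> 315
RT 254: heading 315 -> 61
Final: pos=(7.202,8.202), heading=61, 1 segment(s) drawn
Segments drawn: 1

Answer: 1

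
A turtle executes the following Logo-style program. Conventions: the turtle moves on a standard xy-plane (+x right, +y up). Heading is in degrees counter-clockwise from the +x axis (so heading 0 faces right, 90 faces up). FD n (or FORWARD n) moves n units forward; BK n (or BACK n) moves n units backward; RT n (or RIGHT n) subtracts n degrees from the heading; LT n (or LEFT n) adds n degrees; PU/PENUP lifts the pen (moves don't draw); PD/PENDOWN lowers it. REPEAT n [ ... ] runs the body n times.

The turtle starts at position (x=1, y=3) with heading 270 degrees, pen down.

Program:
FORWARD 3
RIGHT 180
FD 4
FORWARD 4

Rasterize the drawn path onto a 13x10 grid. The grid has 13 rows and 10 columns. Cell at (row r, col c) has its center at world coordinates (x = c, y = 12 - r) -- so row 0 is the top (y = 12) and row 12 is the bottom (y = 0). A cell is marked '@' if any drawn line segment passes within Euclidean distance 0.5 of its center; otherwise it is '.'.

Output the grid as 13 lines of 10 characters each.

Answer: ..........
..........
..........
..........
.@........
.@........
.@........
.@........
.@........
.@........
.@........
.@........
.@........

Derivation:
Segment 0: (1,3) -> (1,0)
Segment 1: (1,0) -> (1,4)
Segment 2: (1,4) -> (1,8)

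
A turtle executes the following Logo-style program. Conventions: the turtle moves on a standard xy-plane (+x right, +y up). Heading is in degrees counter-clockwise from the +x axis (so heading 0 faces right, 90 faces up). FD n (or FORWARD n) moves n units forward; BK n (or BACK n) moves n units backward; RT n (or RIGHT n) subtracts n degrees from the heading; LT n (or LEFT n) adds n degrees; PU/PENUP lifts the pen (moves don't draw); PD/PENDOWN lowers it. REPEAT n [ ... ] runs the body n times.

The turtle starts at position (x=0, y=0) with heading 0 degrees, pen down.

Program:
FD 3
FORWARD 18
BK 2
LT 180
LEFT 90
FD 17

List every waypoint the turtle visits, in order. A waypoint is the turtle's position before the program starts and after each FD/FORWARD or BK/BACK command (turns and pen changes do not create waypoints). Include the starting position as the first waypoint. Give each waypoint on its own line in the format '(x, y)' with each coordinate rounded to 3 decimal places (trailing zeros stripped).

Executing turtle program step by step:
Start: pos=(0,0), heading=0, pen down
FD 3: (0,0) -> (3,0) [heading=0, draw]
FD 18: (3,0) -> (21,0) [heading=0, draw]
BK 2: (21,0) -> (19,0) [heading=0, draw]
LT 180: heading 0 -> 180
LT 90: heading 180 -> 270
FD 17: (19,0) -> (19,-17) [heading=270, draw]
Final: pos=(19,-17), heading=270, 4 segment(s) drawn
Waypoints (5 total):
(0, 0)
(3, 0)
(21, 0)
(19, 0)
(19, -17)

Answer: (0, 0)
(3, 0)
(21, 0)
(19, 0)
(19, -17)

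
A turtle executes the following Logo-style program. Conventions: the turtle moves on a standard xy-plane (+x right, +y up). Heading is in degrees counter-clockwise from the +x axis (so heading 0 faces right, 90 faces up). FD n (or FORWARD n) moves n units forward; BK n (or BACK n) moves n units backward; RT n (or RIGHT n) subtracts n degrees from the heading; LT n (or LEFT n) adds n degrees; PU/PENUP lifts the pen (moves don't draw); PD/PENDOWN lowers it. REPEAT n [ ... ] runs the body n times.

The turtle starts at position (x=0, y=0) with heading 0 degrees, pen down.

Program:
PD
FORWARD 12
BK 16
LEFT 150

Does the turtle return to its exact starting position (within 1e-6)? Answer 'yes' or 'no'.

Executing turtle program step by step:
Start: pos=(0,0), heading=0, pen down
PD: pen down
FD 12: (0,0) -> (12,0) [heading=0, draw]
BK 16: (12,0) -> (-4,0) [heading=0, draw]
LT 150: heading 0 -> 150
Final: pos=(-4,0), heading=150, 2 segment(s) drawn

Start position: (0, 0)
Final position: (-4, 0)
Distance = 4; >= 1e-6 -> NOT closed

Answer: no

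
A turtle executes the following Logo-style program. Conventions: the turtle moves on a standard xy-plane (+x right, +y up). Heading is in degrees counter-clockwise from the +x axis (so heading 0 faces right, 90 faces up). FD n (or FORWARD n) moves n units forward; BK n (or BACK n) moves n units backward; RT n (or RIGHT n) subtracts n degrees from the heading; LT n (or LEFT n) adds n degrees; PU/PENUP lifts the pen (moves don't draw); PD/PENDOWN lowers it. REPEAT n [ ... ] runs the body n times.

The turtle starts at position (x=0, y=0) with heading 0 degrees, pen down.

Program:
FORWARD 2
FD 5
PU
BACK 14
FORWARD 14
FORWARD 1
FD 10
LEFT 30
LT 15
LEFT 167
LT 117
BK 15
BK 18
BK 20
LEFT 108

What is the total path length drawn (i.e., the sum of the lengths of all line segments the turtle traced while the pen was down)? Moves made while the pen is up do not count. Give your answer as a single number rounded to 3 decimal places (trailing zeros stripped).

Answer: 7

Derivation:
Executing turtle program step by step:
Start: pos=(0,0), heading=0, pen down
FD 2: (0,0) -> (2,0) [heading=0, draw]
FD 5: (2,0) -> (7,0) [heading=0, draw]
PU: pen up
BK 14: (7,0) -> (-7,0) [heading=0, move]
FD 14: (-7,0) -> (7,0) [heading=0, move]
FD 1: (7,0) -> (8,0) [heading=0, move]
FD 10: (8,0) -> (18,0) [heading=0, move]
LT 30: heading 0 -> 30
LT 15: heading 30 -> 45
LT 167: heading 45 -> 212
LT 117: heading 212 -> 329
BK 15: (18,0) -> (5.142,7.726) [heading=329, move]
BK 18: (5.142,7.726) -> (-10.287,16.996) [heading=329, move]
BK 20: (-10.287,16.996) -> (-27.43,27.297) [heading=329, move]
LT 108: heading 329 -> 77
Final: pos=(-27.43,27.297), heading=77, 2 segment(s) drawn

Segment lengths:
  seg 1: (0,0) -> (2,0), length = 2
  seg 2: (2,0) -> (7,0), length = 5
Total = 7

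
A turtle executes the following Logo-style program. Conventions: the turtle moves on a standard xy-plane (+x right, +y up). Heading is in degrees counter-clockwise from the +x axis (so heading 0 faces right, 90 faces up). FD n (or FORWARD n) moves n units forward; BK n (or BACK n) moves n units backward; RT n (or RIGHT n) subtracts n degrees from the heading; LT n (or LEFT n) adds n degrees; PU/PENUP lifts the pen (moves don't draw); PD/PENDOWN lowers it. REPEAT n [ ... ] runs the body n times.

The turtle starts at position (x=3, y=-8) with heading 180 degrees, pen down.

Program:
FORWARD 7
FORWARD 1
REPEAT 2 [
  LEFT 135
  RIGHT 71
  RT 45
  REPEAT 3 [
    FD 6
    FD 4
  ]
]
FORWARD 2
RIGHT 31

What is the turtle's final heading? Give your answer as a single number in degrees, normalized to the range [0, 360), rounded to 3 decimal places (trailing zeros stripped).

Executing turtle program step by step:
Start: pos=(3,-8), heading=180, pen down
FD 7: (3,-8) -> (-4,-8) [heading=180, draw]
FD 1: (-4,-8) -> (-5,-8) [heading=180, draw]
REPEAT 2 [
  -- iteration 1/2 --
  LT 135: heading 180 -> 315
  RT 71: heading 315 -> 244
  RT 45: heading 244 -> 199
  REPEAT 3 [
    -- iteration 1/3 --
    FD 6: (-5,-8) -> (-10.673,-9.953) [heading=199, draw]
    FD 4: (-10.673,-9.953) -> (-14.455,-11.256) [heading=199, draw]
    -- iteration 2/3 --
    FD 6: (-14.455,-11.256) -> (-20.128,-13.209) [heading=199, draw]
    FD 4: (-20.128,-13.209) -> (-23.91,-14.511) [heading=199, draw]
    -- iteration 3/3 --
    FD 6: (-23.91,-14.511) -> (-29.583,-16.465) [heading=199, draw]
    FD 4: (-29.583,-16.465) -> (-33.366,-17.767) [heading=199, draw]
  ]
  -- iteration 2/2 --
  LT 135: heading 199 -> 334
  RT 71: heading 334 -> 263
  RT 45: heading 263 -> 218
  REPEAT 3 [
    -- iteration 1/3 --
    FD 6: (-33.366,-17.767) -> (-38.094,-21.461) [heading=218, draw]
    FD 4: (-38.094,-21.461) -> (-41.246,-23.924) [heading=218, draw]
    -- iteration 2/3 --
    FD 6: (-41.246,-23.924) -> (-45.974,-27.618) [heading=218, draw]
    FD 4: (-45.974,-27.618) -> (-49.126,-30.08) [heading=218, draw]
    -- iteration 3/3 --
    FD 6: (-49.126,-30.08) -> (-53.854,-33.774) [heading=218, draw]
    FD 4: (-53.854,-33.774) -> (-57.006,-36.237) [heading=218, draw]
  ]
]
FD 2: (-57.006,-36.237) -> (-58.582,-37.468) [heading=218, draw]
RT 31: heading 218 -> 187
Final: pos=(-58.582,-37.468), heading=187, 15 segment(s) drawn

Answer: 187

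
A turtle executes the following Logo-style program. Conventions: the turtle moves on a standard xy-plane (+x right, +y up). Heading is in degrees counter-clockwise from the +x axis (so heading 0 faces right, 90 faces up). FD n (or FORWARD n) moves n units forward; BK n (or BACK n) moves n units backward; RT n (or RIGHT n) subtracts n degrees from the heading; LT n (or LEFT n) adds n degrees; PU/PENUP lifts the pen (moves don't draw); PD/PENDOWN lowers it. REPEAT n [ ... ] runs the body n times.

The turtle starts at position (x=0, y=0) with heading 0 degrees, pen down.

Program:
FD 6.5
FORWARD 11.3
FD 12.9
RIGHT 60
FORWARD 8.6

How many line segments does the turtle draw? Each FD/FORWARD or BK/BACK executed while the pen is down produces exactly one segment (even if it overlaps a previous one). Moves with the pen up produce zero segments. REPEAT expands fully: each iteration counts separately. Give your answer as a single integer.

Answer: 4

Derivation:
Executing turtle program step by step:
Start: pos=(0,0), heading=0, pen down
FD 6.5: (0,0) -> (6.5,0) [heading=0, draw]
FD 11.3: (6.5,0) -> (17.8,0) [heading=0, draw]
FD 12.9: (17.8,0) -> (30.7,0) [heading=0, draw]
RT 60: heading 0 -> 300
FD 8.6: (30.7,0) -> (35,-7.448) [heading=300, draw]
Final: pos=(35,-7.448), heading=300, 4 segment(s) drawn
Segments drawn: 4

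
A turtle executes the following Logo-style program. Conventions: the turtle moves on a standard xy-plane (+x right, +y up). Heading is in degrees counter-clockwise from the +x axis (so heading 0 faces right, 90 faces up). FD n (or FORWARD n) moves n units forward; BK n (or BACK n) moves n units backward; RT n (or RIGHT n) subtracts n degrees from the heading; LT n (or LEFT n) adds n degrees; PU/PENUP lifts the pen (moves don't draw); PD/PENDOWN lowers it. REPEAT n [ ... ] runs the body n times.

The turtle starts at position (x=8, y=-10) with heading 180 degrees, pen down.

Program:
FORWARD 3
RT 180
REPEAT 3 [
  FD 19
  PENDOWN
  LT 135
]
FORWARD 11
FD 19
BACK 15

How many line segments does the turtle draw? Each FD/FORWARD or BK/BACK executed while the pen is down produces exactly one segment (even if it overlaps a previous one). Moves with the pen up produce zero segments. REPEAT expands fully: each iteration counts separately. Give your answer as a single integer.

Executing turtle program step by step:
Start: pos=(8,-10), heading=180, pen down
FD 3: (8,-10) -> (5,-10) [heading=180, draw]
RT 180: heading 180 -> 0
REPEAT 3 [
  -- iteration 1/3 --
  FD 19: (5,-10) -> (24,-10) [heading=0, draw]
  PD: pen down
  LT 135: heading 0 -> 135
  -- iteration 2/3 --
  FD 19: (24,-10) -> (10.565,3.435) [heading=135, draw]
  PD: pen down
  LT 135: heading 135 -> 270
  -- iteration 3/3 --
  FD 19: (10.565,3.435) -> (10.565,-15.565) [heading=270, draw]
  PD: pen down
  LT 135: heading 270 -> 45
]
FD 11: (10.565,-15.565) -> (18.343,-7.787) [heading=45, draw]
FD 19: (18.343,-7.787) -> (31.778,5.648) [heading=45, draw]
BK 15: (31.778,5.648) -> (21.172,-4.958) [heading=45, draw]
Final: pos=(21.172,-4.958), heading=45, 7 segment(s) drawn
Segments drawn: 7

Answer: 7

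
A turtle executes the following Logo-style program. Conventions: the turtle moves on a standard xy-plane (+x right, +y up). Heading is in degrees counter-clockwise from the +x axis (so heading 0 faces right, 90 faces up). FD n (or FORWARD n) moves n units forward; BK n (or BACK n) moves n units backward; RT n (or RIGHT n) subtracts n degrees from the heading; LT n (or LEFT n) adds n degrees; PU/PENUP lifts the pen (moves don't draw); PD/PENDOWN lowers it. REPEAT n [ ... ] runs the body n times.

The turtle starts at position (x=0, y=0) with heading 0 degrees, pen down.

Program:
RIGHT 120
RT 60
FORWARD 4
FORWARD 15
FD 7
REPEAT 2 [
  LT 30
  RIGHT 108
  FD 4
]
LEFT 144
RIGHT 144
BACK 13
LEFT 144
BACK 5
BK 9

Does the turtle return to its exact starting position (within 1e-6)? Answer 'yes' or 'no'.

Answer: no

Derivation:
Executing turtle program step by step:
Start: pos=(0,0), heading=0, pen down
RT 120: heading 0 -> 240
RT 60: heading 240 -> 180
FD 4: (0,0) -> (-4,0) [heading=180, draw]
FD 15: (-4,0) -> (-19,0) [heading=180, draw]
FD 7: (-19,0) -> (-26,0) [heading=180, draw]
REPEAT 2 [
  -- iteration 1/2 --
  LT 30: heading 180 -> 210
  RT 108: heading 210 -> 102
  FD 4: (-26,0) -> (-26.832,3.913) [heading=102, draw]
  -- iteration 2/2 --
  LT 30: heading 102 -> 132
  RT 108: heading 132 -> 24
  FD 4: (-26.832,3.913) -> (-23.177,5.54) [heading=24, draw]
]
LT 144: heading 24 -> 168
RT 144: heading 168 -> 24
BK 13: (-23.177,5.54) -> (-35.054,0.252) [heading=24, draw]
LT 144: heading 24 -> 168
BK 5: (-35.054,0.252) -> (-30.163,-0.788) [heading=168, draw]
BK 9: (-30.163,-0.788) -> (-21.359,-2.659) [heading=168, draw]
Final: pos=(-21.359,-2.659), heading=168, 8 segment(s) drawn

Start position: (0, 0)
Final position: (-21.359, -2.659)
Distance = 21.524; >= 1e-6 -> NOT closed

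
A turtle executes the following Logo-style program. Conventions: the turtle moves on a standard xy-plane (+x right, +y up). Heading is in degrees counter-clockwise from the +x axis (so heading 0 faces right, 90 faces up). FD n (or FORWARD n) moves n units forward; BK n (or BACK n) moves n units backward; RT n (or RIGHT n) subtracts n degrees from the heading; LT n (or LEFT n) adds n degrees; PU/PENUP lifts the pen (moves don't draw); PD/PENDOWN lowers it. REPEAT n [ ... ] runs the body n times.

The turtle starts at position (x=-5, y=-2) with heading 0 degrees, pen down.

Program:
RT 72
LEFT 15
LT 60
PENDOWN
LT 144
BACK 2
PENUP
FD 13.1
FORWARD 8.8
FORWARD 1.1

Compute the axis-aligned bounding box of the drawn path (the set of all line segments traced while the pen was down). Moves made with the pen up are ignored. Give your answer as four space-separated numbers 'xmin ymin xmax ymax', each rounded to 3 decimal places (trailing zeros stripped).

Executing turtle program step by step:
Start: pos=(-5,-2), heading=0, pen down
RT 72: heading 0 -> 288
LT 15: heading 288 -> 303
LT 60: heading 303 -> 3
PD: pen down
LT 144: heading 3 -> 147
BK 2: (-5,-2) -> (-3.323,-3.089) [heading=147, draw]
PU: pen up
FD 13.1: (-3.323,-3.089) -> (-14.309,4.045) [heading=147, move]
FD 8.8: (-14.309,4.045) -> (-21.69,8.838) [heading=147, move]
FD 1.1: (-21.69,8.838) -> (-22.612,9.437) [heading=147, move]
Final: pos=(-22.612,9.437), heading=147, 1 segment(s) drawn

Segment endpoints: x in {-5, -3.323}, y in {-3.089, -2}
xmin=-5, ymin=-3.089, xmax=-3.323, ymax=-2

Answer: -5 -3.089 -3.323 -2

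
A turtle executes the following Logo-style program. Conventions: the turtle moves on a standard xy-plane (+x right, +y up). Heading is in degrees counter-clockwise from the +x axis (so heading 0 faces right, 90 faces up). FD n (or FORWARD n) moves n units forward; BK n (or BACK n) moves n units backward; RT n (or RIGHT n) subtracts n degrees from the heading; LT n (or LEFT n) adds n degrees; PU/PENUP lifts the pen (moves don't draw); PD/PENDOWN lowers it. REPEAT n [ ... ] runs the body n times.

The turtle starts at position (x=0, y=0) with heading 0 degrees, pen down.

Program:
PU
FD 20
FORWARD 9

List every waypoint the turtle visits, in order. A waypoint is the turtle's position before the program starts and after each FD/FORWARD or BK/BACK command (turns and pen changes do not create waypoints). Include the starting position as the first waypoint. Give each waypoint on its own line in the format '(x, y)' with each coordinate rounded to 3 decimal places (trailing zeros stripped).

Executing turtle program step by step:
Start: pos=(0,0), heading=0, pen down
PU: pen up
FD 20: (0,0) -> (20,0) [heading=0, move]
FD 9: (20,0) -> (29,0) [heading=0, move]
Final: pos=(29,0), heading=0, 0 segment(s) drawn
Waypoints (3 total):
(0, 0)
(20, 0)
(29, 0)

Answer: (0, 0)
(20, 0)
(29, 0)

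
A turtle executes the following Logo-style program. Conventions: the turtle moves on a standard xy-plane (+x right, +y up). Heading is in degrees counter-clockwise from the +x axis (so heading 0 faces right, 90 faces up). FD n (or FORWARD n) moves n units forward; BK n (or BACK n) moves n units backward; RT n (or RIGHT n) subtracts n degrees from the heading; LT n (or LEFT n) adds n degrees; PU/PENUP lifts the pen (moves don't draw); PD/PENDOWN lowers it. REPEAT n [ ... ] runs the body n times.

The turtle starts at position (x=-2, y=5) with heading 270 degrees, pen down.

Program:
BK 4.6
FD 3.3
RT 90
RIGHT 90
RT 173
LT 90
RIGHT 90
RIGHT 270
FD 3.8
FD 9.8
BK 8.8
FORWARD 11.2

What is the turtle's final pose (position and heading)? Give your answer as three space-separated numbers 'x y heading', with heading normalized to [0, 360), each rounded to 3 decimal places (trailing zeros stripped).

Executing turtle program step by step:
Start: pos=(-2,5), heading=270, pen down
BK 4.6: (-2,5) -> (-2,9.6) [heading=270, draw]
FD 3.3: (-2,9.6) -> (-2,6.3) [heading=270, draw]
RT 90: heading 270 -> 180
RT 90: heading 180 -> 90
RT 173: heading 90 -> 277
LT 90: heading 277 -> 7
RT 90: heading 7 -> 277
RT 270: heading 277 -> 7
FD 3.8: (-2,6.3) -> (1.772,6.763) [heading=7, draw]
FD 9.8: (1.772,6.763) -> (11.499,7.957) [heading=7, draw]
BK 8.8: (11.499,7.957) -> (2.764,6.885) [heading=7, draw]
FD 11.2: (2.764,6.885) -> (13.881,8.25) [heading=7, draw]
Final: pos=(13.881,8.25), heading=7, 6 segment(s) drawn

Answer: 13.881 8.25 7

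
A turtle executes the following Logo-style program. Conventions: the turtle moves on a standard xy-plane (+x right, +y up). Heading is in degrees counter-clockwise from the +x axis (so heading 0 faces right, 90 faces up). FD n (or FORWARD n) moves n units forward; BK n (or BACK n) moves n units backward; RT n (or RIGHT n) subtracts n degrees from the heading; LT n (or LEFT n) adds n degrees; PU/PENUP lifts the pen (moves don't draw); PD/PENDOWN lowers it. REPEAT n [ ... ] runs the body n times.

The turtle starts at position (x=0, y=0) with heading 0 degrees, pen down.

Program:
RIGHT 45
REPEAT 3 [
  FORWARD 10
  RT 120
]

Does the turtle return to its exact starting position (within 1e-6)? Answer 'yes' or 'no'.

Answer: yes

Derivation:
Executing turtle program step by step:
Start: pos=(0,0), heading=0, pen down
RT 45: heading 0 -> 315
REPEAT 3 [
  -- iteration 1/3 --
  FD 10: (0,0) -> (7.071,-7.071) [heading=315, draw]
  RT 120: heading 315 -> 195
  -- iteration 2/3 --
  FD 10: (7.071,-7.071) -> (-2.588,-9.659) [heading=195, draw]
  RT 120: heading 195 -> 75
  -- iteration 3/3 --
  FD 10: (-2.588,-9.659) -> (0,0) [heading=75, draw]
  RT 120: heading 75 -> 315
]
Final: pos=(0,0), heading=315, 3 segment(s) drawn

Start position: (0, 0)
Final position: (0, 0)
Distance = 0; < 1e-6 -> CLOSED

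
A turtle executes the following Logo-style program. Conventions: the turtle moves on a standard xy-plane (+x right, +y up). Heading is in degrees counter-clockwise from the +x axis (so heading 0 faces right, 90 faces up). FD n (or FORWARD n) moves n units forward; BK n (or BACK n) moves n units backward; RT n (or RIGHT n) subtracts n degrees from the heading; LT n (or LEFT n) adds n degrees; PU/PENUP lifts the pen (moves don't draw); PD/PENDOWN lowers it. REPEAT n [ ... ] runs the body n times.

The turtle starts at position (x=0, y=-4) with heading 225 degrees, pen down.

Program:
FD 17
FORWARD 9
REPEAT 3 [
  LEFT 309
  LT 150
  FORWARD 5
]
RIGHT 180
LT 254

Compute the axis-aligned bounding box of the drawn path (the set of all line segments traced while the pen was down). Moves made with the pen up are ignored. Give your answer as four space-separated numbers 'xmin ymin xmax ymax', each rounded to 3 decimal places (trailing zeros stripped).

Answer: -18.385 -25.324 0 -4

Derivation:
Executing turtle program step by step:
Start: pos=(0,-4), heading=225, pen down
FD 17: (0,-4) -> (-12.021,-16.021) [heading=225, draw]
FD 9: (-12.021,-16.021) -> (-18.385,-22.385) [heading=225, draw]
REPEAT 3 [
  -- iteration 1/3 --
  LT 309: heading 225 -> 174
  LT 150: heading 174 -> 324
  FD 5: (-18.385,-22.385) -> (-14.34,-25.324) [heading=324, draw]
  -- iteration 2/3 --
  LT 309: heading 324 -> 273
  LT 150: heading 273 -> 63
  FD 5: (-14.34,-25.324) -> (-12.07,-20.869) [heading=63, draw]
  -- iteration 3/3 --
  LT 309: heading 63 -> 12
  LT 150: heading 12 -> 162
  FD 5: (-12.07,-20.869) -> (-16.825,-19.324) [heading=162, draw]
]
RT 180: heading 162 -> 342
LT 254: heading 342 -> 236
Final: pos=(-16.825,-19.324), heading=236, 5 segment(s) drawn

Segment endpoints: x in {-18.385, -16.825, -14.34, -12.07, -12.021, 0}, y in {-25.324, -22.385, -20.869, -19.324, -16.021, -4}
xmin=-18.385, ymin=-25.324, xmax=0, ymax=-4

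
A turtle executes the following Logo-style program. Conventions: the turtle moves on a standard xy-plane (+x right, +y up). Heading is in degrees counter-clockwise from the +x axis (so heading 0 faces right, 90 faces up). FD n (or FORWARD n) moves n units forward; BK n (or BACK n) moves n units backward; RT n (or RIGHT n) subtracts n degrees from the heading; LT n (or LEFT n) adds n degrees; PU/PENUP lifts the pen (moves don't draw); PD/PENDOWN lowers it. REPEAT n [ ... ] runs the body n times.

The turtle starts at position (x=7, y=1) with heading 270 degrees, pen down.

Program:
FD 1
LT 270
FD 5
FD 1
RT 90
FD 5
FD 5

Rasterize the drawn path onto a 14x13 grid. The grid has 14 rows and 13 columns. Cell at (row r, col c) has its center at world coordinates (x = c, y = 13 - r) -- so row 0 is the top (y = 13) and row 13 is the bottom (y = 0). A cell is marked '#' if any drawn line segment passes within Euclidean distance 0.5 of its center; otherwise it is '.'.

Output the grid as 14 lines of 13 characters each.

Segment 0: (7,1) -> (7,0)
Segment 1: (7,0) -> (2,0)
Segment 2: (2,0) -> (1,0)
Segment 3: (1,0) -> (1,5)
Segment 4: (1,5) -> (1,10)

Answer: .............
.............
.............
.#...........
.#...........
.#...........
.#...........
.#...........
.#...........
.#...........
.#...........
.#...........
.#.....#.....
.#######.....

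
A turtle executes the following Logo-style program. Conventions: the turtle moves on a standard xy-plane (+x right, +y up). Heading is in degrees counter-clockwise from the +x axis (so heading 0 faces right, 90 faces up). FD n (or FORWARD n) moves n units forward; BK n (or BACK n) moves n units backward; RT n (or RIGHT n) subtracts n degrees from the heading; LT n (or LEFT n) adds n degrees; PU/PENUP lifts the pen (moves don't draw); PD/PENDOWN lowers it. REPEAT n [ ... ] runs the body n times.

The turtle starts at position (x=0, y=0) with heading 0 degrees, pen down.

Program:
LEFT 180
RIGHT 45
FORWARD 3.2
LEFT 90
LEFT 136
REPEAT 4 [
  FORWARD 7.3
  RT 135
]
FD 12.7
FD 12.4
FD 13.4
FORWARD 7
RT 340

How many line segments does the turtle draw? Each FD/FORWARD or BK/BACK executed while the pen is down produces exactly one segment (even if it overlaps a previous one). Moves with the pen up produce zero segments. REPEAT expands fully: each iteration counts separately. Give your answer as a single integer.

Answer: 9

Derivation:
Executing turtle program step by step:
Start: pos=(0,0), heading=0, pen down
LT 180: heading 0 -> 180
RT 45: heading 180 -> 135
FD 3.2: (0,0) -> (-2.263,2.263) [heading=135, draw]
LT 90: heading 135 -> 225
LT 136: heading 225 -> 1
REPEAT 4 [
  -- iteration 1/4 --
  FD 7.3: (-2.263,2.263) -> (5.036,2.39) [heading=1, draw]
  RT 135: heading 1 -> 226
  -- iteration 2/4 --
  FD 7.3: (5.036,2.39) -> (-0.035,-2.861) [heading=226, draw]
  RT 135: heading 226 -> 91
  -- iteration 3/4 --
  FD 7.3: (-0.035,-2.861) -> (-0.162,4.438) [heading=91, draw]
  RT 135: heading 91 -> 316
  -- iteration 4/4 --
  FD 7.3: (-0.162,4.438) -> (5.089,-0.633) [heading=316, draw]
  RT 135: heading 316 -> 181
]
FD 12.7: (5.089,-0.633) -> (-7.609,-0.855) [heading=181, draw]
FD 12.4: (-7.609,-0.855) -> (-20.007,-1.071) [heading=181, draw]
FD 13.4: (-20.007,-1.071) -> (-33.405,-1.305) [heading=181, draw]
FD 7: (-33.405,-1.305) -> (-40.404,-1.427) [heading=181, draw]
RT 340: heading 181 -> 201
Final: pos=(-40.404,-1.427), heading=201, 9 segment(s) drawn
Segments drawn: 9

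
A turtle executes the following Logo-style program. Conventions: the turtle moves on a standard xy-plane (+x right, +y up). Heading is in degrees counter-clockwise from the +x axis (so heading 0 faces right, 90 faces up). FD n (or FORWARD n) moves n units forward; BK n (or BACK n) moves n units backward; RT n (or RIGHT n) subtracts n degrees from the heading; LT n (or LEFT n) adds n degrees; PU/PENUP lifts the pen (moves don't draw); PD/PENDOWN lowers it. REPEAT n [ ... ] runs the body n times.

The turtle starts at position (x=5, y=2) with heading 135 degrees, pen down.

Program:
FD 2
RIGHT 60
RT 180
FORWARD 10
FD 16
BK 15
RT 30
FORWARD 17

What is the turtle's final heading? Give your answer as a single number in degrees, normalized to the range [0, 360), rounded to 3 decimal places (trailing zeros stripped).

Answer: 225

Derivation:
Executing turtle program step by step:
Start: pos=(5,2), heading=135, pen down
FD 2: (5,2) -> (3.586,3.414) [heading=135, draw]
RT 60: heading 135 -> 75
RT 180: heading 75 -> 255
FD 10: (3.586,3.414) -> (0.998,-6.245) [heading=255, draw]
FD 16: (0.998,-6.245) -> (-3.144,-21.7) [heading=255, draw]
BK 15: (-3.144,-21.7) -> (0.739,-7.211) [heading=255, draw]
RT 30: heading 255 -> 225
FD 17: (0.739,-7.211) -> (-11.282,-19.232) [heading=225, draw]
Final: pos=(-11.282,-19.232), heading=225, 5 segment(s) drawn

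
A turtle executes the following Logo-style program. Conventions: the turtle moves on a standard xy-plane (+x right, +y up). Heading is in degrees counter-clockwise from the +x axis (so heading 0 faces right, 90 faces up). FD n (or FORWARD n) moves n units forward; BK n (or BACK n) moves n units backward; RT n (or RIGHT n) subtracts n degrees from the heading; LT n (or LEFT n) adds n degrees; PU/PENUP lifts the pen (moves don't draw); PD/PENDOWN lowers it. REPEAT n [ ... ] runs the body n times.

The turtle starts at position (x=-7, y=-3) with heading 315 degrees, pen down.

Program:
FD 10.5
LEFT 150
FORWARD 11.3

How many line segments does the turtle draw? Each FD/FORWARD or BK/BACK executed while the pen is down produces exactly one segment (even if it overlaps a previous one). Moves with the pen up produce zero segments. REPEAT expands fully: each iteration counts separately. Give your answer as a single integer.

Answer: 2

Derivation:
Executing turtle program step by step:
Start: pos=(-7,-3), heading=315, pen down
FD 10.5: (-7,-3) -> (0.425,-10.425) [heading=315, draw]
LT 150: heading 315 -> 105
FD 11.3: (0.425,-10.425) -> (-2.5,0.49) [heading=105, draw]
Final: pos=(-2.5,0.49), heading=105, 2 segment(s) drawn
Segments drawn: 2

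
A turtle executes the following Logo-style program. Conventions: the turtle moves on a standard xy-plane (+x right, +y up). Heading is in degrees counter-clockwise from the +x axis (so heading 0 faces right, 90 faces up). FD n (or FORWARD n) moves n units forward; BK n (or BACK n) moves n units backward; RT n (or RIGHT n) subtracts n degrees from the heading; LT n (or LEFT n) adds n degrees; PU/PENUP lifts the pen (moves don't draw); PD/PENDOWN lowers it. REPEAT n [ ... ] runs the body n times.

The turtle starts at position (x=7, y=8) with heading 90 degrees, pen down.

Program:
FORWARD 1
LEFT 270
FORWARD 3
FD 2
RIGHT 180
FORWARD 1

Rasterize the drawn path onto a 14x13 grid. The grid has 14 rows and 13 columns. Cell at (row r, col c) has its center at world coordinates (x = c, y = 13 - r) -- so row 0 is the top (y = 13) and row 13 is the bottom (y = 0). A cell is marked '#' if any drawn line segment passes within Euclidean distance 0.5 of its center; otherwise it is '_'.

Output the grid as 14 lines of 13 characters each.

Segment 0: (7,8) -> (7,9)
Segment 1: (7,9) -> (10,9)
Segment 2: (10,9) -> (12,9)
Segment 3: (12,9) -> (11,9)

Answer: _____________
_____________
_____________
_____________
_______######
_______#_____
_____________
_____________
_____________
_____________
_____________
_____________
_____________
_____________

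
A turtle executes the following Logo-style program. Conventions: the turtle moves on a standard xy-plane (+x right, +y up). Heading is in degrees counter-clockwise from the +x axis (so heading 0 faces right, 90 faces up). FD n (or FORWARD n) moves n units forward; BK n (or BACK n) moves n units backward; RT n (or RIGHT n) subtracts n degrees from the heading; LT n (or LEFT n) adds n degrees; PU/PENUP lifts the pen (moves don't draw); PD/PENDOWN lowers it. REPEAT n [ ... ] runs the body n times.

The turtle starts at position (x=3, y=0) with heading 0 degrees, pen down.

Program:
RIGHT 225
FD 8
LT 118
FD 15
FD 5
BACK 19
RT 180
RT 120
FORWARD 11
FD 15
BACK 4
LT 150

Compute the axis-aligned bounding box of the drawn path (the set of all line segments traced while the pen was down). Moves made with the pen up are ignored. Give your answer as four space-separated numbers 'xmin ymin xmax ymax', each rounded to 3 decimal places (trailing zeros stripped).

Answer: -8.504 -14.315 14.783 5.657

Derivation:
Executing turtle program step by step:
Start: pos=(3,0), heading=0, pen down
RT 225: heading 0 -> 135
FD 8: (3,0) -> (-2.657,5.657) [heading=135, draw]
LT 118: heading 135 -> 253
FD 15: (-2.657,5.657) -> (-7.042,-8.688) [heading=253, draw]
FD 5: (-7.042,-8.688) -> (-8.504,-13.469) [heading=253, draw]
BK 19: (-8.504,-13.469) -> (-2.949,4.701) [heading=253, draw]
RT 180: heading 253 -> 73
RT 120: heading 73 -> 313
FD 11: (-2.949,4.701) -> (4.553,-3.344) [heading=313, draw]
FD 15: (4.553,-3.344) -> (14.783,-14.315) [heading=313, draw]
BK 4: (14.783,-14.315) -> (12.055,-11.389) [heading=313, draw]
LT 150: heading 313 -> 103
Final: pos=(12.055,-11.389), heading=103, 7 segment(s) drawn

Segment endpoints: x in {-8.504, -7.042, -2.949, -2.657, 3, 4.553, 12.055, 14.783}, y in {-14.315, -13.469, -11.389, -8.688, -3.344, 0, 4.701, 5.657}
xmin=-8.504, ymin=-14.315, xmax=14.783, ymax=5.657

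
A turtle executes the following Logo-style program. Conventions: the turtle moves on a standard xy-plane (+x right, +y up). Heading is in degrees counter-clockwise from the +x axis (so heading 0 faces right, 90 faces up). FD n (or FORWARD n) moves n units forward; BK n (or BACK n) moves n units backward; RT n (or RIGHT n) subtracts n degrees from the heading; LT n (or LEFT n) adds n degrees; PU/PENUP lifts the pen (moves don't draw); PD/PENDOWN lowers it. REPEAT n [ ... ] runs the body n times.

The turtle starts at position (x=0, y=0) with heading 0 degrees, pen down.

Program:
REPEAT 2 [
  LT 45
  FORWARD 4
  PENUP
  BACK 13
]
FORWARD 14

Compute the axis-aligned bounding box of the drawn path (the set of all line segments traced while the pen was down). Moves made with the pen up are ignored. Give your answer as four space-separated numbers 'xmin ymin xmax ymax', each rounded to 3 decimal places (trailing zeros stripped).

Answer: 0 0 2.828 2.828

Derivation:
Executing turtle program step by step:
Start: pos=(0,0), heading=0, pen down
REPEAT 2 [
  -- iteration 1/2 --
  LT 45: heading 0 -> 45
  FD 4: (0,0) -> (2.828,2.828) [heading=45, draw]
  PU: pen up
  BK 13: (2.828,2.828) -> (-6.364,-6.364) [heading=45, move]
  -- iteration 2/2 --
  LT 45: heading 45 -> 90
  FD 4: (-6.364,-6.364) -> (-6.364,-2.364) [heading=90, move]
  PU: pen up
  BK 13: (-6.364,-2.364) -> (-6.364,-15.364) [heading=90, move]
]
FD 14: (-6.364,-15.364) -> (-6.364,-1.364) [heading=90, move]
Final: pos=(-6.364,-1.364), heading=90, 1 segment(s) drawn

Segment endpoints: x in {0, 2.828}, y in {0, 2.828}
xmin=0, ymin=0, xmax=2.828, ymax=2.828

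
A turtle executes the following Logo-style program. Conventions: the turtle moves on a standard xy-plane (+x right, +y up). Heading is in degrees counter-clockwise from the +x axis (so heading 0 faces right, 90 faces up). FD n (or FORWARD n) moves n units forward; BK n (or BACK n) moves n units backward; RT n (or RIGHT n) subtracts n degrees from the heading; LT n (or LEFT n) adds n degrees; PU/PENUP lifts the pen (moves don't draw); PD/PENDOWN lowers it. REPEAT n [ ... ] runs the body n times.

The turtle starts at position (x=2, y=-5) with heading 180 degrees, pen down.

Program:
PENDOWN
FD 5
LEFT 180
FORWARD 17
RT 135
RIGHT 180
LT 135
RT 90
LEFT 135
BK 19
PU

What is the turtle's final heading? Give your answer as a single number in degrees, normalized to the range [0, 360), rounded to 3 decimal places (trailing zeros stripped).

Executing turtle program step by step:
Start: pos=(2,-5), heading=180, pen down
PD: pen down
FD 5: (2,-5) -> (-3,-5) [heading=180, draw]
LT 180: heading 180 -> 0
FD 17: (-3,-5) -> (14,-5) [heading=0, draw]
RT 135: heading 0 -> 225
RT 180: heading 225 -> 45
LT 135: heading 45 -> 180
RT 90: heading 180 -> 90
LT 135: heading 90 -> 225
BK 19: (14,-5) -> (27.435,8.435) [heading=225, draw]
PU: pen up
Final: pos=(27.435,8.435), heading=225, 3 segment(s) drawn

Answer: 225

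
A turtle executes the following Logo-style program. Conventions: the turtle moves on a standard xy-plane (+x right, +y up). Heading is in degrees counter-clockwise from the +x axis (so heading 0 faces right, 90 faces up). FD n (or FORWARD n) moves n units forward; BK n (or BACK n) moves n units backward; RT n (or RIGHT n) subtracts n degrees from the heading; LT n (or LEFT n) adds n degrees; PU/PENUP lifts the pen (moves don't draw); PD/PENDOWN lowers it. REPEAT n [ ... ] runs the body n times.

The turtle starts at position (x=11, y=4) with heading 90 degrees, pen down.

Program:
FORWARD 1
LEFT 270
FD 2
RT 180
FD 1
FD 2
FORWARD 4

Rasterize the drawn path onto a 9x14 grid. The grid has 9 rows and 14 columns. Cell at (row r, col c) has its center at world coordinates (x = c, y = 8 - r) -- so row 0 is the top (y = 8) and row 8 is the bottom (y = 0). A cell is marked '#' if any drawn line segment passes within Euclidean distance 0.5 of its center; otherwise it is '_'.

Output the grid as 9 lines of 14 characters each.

Segment 0: (11,4) -> (11,5)
Segment 1: (11,5) -> (13,5)
Segment 2: (13,5) -> (12,5)
Segment 3: (12,5) -> (10,5)
Segment 4: (10,5) -> (6,5)

Answer: ______________
______________
______________
______########
___________#__
______________
______________
______________
______________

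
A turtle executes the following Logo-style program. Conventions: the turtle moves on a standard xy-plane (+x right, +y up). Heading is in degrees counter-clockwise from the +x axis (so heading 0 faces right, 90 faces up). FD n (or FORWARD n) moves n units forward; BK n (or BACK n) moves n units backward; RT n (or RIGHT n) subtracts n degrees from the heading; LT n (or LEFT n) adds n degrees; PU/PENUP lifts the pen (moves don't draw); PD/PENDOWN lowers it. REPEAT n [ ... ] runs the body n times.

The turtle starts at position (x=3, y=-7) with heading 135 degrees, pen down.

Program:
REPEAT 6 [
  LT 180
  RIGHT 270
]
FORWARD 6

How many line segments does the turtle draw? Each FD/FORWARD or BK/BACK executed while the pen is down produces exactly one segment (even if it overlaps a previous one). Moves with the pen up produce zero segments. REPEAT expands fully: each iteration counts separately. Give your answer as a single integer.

Answer: 1

Derivation:
Executing turtle program step by step:
Start: pos=(3,-7), heading=135, pen down
REPEAT 6 [
  -- iteration 1/6 --
  LT 180: heading 135 -> 315
  RT 270: heading 315 -> 45
  -- iteration 2/6 --
  LT 180: heading 45 -> 225
  RT 270: heading 225 -> 315
  -- iteration 3/6 --
  LT 180: heading 315 -> 135
  RT 270: heading 135 -> 225
  -- iteration 4/6 --
  LT 180: heading 225 -> 45
  RT 270: heading 45 -> 135
  -- iteration 5/6 --
  LT 180: heading 135 -> 315
  RT 270: heading 315 -> 45
  -- iteration 6/6 --
  LT 180: heading 45 -> 225
  RT 270: heading 225 -> 315
]
FD 6: (3,-7) -> (7.243,-11.243) [heading=315, draw]
Final: pos=(7.243,-11.243), heading=315, 1 segment(s) drawn
Segments drawn: 1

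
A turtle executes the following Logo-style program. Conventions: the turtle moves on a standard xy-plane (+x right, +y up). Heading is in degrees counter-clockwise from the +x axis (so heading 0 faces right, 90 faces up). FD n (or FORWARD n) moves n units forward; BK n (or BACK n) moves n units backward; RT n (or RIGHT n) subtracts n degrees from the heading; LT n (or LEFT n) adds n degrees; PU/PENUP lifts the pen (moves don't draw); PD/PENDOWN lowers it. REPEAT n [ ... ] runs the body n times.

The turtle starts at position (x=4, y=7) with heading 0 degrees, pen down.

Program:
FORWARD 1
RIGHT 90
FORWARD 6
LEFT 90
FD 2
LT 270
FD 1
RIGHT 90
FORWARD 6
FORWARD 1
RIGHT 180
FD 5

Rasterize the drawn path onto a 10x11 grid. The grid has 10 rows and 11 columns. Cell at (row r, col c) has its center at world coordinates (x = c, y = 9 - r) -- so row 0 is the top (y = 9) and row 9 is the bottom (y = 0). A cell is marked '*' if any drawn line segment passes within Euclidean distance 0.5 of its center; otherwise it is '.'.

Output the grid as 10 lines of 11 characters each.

Answer: ...........
...........
....**.....
.....*.....
.....*.....
.....*.....
.....*.....
.....*.....
.....***...
********...

Derivation:
Segment 0: (4,7) -> (5,7)
Segment 1: (5,7) -> (5,1)
Segment 2: (5,1) -> (7,1)
Segment 3: (7,1) -> (7,0)
Segment 4: (7,0) -> (1,0)
Segment 5: (1,0) -> (0,0)
Segment 6: (0,0) -> (5,0)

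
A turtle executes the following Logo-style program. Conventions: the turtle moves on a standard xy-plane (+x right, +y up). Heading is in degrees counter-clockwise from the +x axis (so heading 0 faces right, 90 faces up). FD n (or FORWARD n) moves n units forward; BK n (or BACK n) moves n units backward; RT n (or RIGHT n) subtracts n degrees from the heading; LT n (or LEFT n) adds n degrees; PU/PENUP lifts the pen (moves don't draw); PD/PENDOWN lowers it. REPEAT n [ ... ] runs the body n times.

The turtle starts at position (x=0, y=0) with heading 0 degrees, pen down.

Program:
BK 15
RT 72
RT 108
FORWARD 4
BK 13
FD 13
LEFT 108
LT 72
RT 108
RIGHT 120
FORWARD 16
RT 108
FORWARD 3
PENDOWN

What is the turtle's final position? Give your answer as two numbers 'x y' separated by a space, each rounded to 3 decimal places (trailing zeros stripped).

Executing turtle program step by step:
Start: pos=(0,0), heading=0, pen down
BK 15: (0,0) -> (-15,0) [heading=0, draw]
RT 72: heading 0 -> 288
RT 108: heading 288 -> 180
FD 4: (-15,0) -> (-19,0) [heading=180, draw]
BK 13: (-19,0) -> (-6,0) [heading=180, draw]
FD 13: (-6,0) -> (-19,0) [heading=180, draw]
LT 108: heading 180 -> 288
LT 72: heading 288 -> 0
RT 108: heading 0 -> 252
RT 120: heading 252 -> 132
FD 16: (-19,0) -> (-29.706,11.89) [heading=132, draw]
RT 108: heading 132 -> 24
FD 3: (-29.706,11.89) -> (-26.965,13.111) [heading=24, draw]
PD: pen down
Final: pos=(-26.965,13.111), heading=24, 6 segment(s) drawn

Answer: -26.965 13.111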